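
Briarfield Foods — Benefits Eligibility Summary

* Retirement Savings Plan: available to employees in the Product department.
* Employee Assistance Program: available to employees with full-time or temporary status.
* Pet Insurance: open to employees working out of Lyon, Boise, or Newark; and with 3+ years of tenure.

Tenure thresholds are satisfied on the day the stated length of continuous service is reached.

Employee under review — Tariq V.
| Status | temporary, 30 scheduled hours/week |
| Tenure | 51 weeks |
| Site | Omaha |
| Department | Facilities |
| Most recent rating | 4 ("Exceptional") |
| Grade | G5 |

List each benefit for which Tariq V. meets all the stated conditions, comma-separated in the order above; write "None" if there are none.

Employee Assistance Program

Retirement Savings Plan — dept Facilities ✗ → not eligible.
Employee Assistance Program — status temporary ✓ → eligible.
Pet Insurance — site Omaha ✗ (not Lyon, Boise, or Newark) → not eligible.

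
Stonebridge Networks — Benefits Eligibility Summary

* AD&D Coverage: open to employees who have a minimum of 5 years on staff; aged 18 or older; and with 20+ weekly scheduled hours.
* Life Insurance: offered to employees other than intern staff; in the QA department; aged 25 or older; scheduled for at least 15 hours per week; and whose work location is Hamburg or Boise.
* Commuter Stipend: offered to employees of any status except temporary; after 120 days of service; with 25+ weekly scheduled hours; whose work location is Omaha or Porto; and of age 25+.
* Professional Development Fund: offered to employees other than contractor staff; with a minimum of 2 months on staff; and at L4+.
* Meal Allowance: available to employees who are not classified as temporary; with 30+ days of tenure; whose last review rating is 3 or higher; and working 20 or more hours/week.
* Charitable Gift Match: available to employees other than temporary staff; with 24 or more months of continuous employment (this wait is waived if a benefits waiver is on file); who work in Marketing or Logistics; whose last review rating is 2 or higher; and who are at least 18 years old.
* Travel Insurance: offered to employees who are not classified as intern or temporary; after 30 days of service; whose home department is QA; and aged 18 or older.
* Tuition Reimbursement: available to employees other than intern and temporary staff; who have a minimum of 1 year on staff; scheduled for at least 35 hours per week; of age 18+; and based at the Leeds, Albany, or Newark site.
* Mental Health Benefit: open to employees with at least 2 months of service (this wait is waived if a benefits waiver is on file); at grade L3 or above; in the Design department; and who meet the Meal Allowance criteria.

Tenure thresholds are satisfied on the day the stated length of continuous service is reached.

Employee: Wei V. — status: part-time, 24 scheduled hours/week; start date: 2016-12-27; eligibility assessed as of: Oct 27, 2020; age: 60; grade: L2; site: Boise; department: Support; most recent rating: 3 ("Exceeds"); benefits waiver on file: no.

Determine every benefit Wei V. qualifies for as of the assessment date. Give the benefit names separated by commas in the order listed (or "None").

Meal Allowance

Service from 2016-12-27 to Oct 27, 2020: 1400 days.
AD&D Coverage — service 1400 days < 5 years (≈1825 days) ✗ → not eligible.
Life Insurance — status part-time ✓ (not excluded); dept Support ✗ → not eligible.
Commuter Stipend — status part-time ✓ (not excluded); service 1400 days ≥ 120 days ✓; 24 hrs/wk < 25 ✗ → not eligible.
Professional Development Fund — status part-time ✓ (not excluded); service 1400 days ≥ 2 months (≈60 days) ✓; grade L2 < L4 ✗ → not eligible.
Meal Allowance — status part-time ✓ (not excluded); service 1400 days ≥ 30 days ✓; rating 3 ≥ 3 ✓; 24 hrs/wk ≥ 20 ✓ → eligible.
Charitable Gift Match — status part-time ✓ (not excluded); no waiver, service 1400 days ≥ 24 months (≈720 days) ✓; dept Support ✗ → not eligible.
Travel Insurance — status part-time ✓ (not excluded); service 1400 days ≥ 30 days ✓; dept Support ✗ → not eligible.
Tuition Reimbursement — status part-time ✓ (not excluded); service 1400 days ≥ 1 year (≈365 days) ✓; 24 hrs/wk < 35 ✗ → not eligible.
Mental Health Benefit — no waiver, service 1400 days ≥ 2 months (≈60 days) ✓; grade L2 < L3 ✗ → not eligible.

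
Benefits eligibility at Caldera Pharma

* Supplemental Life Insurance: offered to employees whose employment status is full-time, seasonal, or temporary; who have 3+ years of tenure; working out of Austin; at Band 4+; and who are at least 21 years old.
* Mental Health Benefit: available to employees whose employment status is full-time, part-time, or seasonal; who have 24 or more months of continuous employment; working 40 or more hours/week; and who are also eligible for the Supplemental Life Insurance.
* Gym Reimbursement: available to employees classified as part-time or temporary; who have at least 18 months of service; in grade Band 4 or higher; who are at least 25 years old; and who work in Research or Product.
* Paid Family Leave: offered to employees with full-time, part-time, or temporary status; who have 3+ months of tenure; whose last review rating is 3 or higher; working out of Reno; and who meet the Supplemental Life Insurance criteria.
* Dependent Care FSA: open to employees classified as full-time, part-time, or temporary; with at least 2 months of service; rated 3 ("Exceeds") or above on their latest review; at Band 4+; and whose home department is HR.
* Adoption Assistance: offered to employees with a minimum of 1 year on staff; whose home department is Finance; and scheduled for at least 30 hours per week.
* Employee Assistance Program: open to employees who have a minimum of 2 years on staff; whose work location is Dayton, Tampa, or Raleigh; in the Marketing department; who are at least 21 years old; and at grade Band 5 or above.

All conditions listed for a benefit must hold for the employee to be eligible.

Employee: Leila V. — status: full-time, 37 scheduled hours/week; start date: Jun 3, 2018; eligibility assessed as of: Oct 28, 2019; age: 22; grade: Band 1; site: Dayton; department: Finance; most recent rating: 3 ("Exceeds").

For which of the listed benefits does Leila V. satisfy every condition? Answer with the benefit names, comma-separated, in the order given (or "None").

Adoption Assistance

Service from Jun 3, 2018 to Oct 28, 2019: 512 days.
Supplemental Life Insurance — status full-time ✓; service 512 days < 3 years (≈1095 days) ✗ → not eligible.
Mental Health Benefit — status full-time ✓; service 512 days < 24 months (≈720 days) ✗ → not eligible.
Gym Reimbursement — status full-time ✗ (requires part-time or temporary) → not eligible.
Paid Family Leave — status full-time ✓; service 512 days ≥ 3 months (≈90 days) ✓; rating 3 ≥ 3 ✓; site Dayton ✗ (not Reno) → not eligible.
Dependent Care FSA — status full-time ✓; service 512 days ≥ 2 months (≈60 days) ✓; rating 3 ≥ 3 ✓; grade Band 1 < Band 4 ✗ → not eligible.
Adoption Assistance — service 512 days ≥ 1 year (≈365 days) ✓; dept Finance ✓; 37 hrs/wk ≥ 30 ✓ → eligible.
Employee Assistance Program — service 512 days < 2 years (≈730 days) ✗ → not eligible.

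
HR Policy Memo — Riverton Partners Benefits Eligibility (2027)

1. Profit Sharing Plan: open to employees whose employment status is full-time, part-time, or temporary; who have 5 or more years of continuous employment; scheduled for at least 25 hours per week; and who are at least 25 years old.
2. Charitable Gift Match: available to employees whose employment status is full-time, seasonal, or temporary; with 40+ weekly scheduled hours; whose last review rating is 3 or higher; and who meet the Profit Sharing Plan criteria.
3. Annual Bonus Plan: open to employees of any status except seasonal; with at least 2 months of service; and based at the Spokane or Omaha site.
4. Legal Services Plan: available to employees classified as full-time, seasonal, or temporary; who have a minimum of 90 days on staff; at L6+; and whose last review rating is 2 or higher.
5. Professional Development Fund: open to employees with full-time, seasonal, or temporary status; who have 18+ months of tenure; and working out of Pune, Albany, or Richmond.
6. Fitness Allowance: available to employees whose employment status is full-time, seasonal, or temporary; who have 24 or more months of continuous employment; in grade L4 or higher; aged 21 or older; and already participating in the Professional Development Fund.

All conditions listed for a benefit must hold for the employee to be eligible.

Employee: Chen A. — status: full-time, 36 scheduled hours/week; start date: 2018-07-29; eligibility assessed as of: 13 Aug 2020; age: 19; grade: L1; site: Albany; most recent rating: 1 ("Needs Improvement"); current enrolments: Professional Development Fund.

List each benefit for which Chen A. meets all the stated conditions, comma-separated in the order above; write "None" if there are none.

Professional Development Fund

Service from 2018-07-29 to 13 Aug 2020: 746 days.
Profit Sharing Plan — status full-time ✓; service 746 days < 5 years (≈1825 days) ✗ → not eligible.
Charitable Gift Match — status full-time ✓; 36 hrs/wk < 40 ✗ → not eligible.
Annual Bonus Plan — status full-time ✓ (not excluded); service 746 days ≥ 2 months (≈60 days) ✓; site Albany ✗ (not Spokane or Omaha) → not eligible.
Legal Services Plan — status full-time ✓; service 746 days ≥ 90 days ✓; grade L1 < L6 ✗ → not eligible.
Professional Development Fund — status full-time ✓; service 746 days ≥ 18 months (≈540 days) ✓; site Albany ✓ → eligible.
Fitness Allowance — status full-time ✓; service 746 days ≥ 24 months (≈720 days) ✓; grade L1 < L4 ✗ → not eligible.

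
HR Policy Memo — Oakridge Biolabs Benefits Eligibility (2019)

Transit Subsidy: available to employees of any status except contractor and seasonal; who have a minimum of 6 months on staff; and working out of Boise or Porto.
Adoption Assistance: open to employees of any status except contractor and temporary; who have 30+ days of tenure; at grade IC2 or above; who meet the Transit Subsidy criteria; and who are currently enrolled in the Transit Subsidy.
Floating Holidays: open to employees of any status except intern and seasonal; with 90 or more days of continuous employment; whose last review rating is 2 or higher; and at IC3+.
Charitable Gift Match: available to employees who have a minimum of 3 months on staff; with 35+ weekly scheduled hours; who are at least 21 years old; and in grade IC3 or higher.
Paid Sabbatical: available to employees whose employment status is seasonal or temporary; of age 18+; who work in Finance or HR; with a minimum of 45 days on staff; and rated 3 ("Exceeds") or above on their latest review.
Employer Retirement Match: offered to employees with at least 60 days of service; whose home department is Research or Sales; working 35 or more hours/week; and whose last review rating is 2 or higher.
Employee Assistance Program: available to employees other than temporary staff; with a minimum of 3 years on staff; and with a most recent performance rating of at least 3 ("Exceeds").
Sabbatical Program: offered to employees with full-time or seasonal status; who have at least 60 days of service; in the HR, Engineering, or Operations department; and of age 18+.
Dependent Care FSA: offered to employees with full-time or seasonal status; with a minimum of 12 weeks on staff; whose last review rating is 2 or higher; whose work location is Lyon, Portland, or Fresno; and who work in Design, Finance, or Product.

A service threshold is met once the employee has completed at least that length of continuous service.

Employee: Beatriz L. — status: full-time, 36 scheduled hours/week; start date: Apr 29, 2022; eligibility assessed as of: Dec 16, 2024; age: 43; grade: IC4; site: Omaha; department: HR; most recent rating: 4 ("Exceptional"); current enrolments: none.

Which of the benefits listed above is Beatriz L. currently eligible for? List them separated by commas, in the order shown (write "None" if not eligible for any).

Service from Apr 29, 2022 to Dec 16, 2024: 962 days.
Transit Subsidy — status full-time ✓ (not excluded); service 962 days ≥ 6 months (≈180 days) ✓; site Omaha ✗ (not Boise or Porto) → not eligible.
Adoption Assistance — status full-time ✓ (not excluded); service 962 days ≥ 30 days ✓; grade IC4 ≥ IC2 ✓; not eligible for Transit Subsidy ✗ → not eligible.
Floating Holidays — status full-time ✓ (not excluded); service 962 days ≥ 90 days ✓; rating 4 ≥ 2 ✓; grade IC4 ≥ IC3 ✓ → eligible.
Charitable Gift Match — service 962 days ≥ 3 months (≈90 days) ✓; 36 hrs/wk ≥ 35 ✓; age 43 ≥ 21 ✓; grade IC4 ≥ IC3 ✓ → eligible.
Paid Sabbatical — status full-time ✗ (requires seasonal or temporary) → not eligible.
Employer Retirement Match — service 962 days ≥ 60 days ✓; dept HR ✗ → not eligible.
Employee Assistance Program — status full-time ✓ (not excluded); service 962 days < 3 years (≈1095 days) ✗ → not eligible.
Sabbatical Program — status full-time ✓; service 962 days ≥ 60 days ✓; dept HR ✓; age 43 ≥ 18 ✓ → eligible.
Dependent Care FSA — status full-time ✓; service 962 days ≥ 12 weeks (≈84 days) ✓; rating 4 ≥ 2 ✓; site Omaha ✗ (not Lyon, Portland, or Fresno) → not eligible.

Floating Holidays, Charitable Gift Match, Sabbatical Program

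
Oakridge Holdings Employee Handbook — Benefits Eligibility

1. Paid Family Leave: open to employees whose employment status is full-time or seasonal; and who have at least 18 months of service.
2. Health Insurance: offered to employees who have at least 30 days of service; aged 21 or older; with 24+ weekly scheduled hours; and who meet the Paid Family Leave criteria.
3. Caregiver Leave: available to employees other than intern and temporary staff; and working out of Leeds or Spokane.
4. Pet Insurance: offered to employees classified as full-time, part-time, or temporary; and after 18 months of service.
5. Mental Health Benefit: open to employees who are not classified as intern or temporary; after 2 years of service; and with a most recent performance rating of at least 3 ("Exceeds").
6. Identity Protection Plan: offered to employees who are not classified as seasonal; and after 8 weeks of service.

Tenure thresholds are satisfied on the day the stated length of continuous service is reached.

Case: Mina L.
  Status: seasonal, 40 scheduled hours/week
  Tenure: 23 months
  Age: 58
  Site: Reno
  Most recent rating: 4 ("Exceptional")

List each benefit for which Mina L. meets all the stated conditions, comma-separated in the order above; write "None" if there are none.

Paid Family Leave — status seasonal ✓; service 23 months ≥ 18 months ✓ → eligible.
Health Insurance — service 23 months ≥ 30 days ✓; age 58 ≥ 21 ✓; 40 hrs/wk ≥ 24 ✓; eligible for Paid Family Leave ✓ → eligible.
Caregiver Leave — status seasonal ✓ (not excluded); site Reno ✗ (not Leeds or Spokane) → not eligible.
Pet Insurance — status seasonal ✗ (requires full-time, part-time, or temporary) → not eligible.
Mental Health Benefit — status seasonal ✓ (not excluded); service 23 months < 2 years (≈730 days) ✗ → not eligible.
Identity Protection Plan — status seasonal ✗ (excluded) → not eligible.

Paid Family Leave, Health Insurance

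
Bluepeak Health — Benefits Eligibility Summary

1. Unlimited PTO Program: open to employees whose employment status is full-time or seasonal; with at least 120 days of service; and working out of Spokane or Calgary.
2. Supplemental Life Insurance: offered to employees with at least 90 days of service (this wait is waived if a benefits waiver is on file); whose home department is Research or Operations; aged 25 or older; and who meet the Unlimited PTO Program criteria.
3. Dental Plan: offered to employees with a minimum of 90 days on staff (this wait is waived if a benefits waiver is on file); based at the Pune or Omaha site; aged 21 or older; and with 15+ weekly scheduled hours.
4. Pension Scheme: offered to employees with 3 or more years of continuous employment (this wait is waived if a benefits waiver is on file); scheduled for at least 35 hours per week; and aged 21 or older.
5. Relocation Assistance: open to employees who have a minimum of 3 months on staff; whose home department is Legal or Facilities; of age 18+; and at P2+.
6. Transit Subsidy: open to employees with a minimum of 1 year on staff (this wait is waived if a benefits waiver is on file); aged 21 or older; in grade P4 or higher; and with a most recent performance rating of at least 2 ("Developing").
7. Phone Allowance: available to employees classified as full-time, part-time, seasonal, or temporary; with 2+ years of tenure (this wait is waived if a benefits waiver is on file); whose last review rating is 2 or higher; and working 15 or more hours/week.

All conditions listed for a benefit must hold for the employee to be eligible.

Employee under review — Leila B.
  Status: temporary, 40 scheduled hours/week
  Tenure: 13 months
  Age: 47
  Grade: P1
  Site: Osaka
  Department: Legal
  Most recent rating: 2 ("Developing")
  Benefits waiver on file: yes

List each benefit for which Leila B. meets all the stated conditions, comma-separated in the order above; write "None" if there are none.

Unlimited PTO Program — status temporary ✗ (requires full-time or seasonal) → not eligible.
Supplemental Life Insurance — benefits waiver on file ✓; dept Legal ✗ → not eligible.
Dental Plan — benefits waiver on file ✓; site Osaka ✗ (not Pune or Omaha) → not eligible.
Pension Scheme — benefits waiver on file ✓; 40 hrs/wk ≥ 35 ✓; age 47 ≥ 21 ✓ → eligible.
Relocation Assistance — service 13 months ≥ 3 months ✓; dept Legal ✓; age 47 ≥ 18 ✓; grade P1 < P2 ✗ → not eligible.
Transit Subsidy — benefits waiver on file ✓; age 47 ≥ 21 ✓; grade P1 < P4 ✗ → not eligible.
Phone Allowance — status temporary ✓; benefits waiver on file ✓; rating 2 ≥ 2 ✓; 40 hrs/wk ≥ 15 ✓ → eligible.

Pension Scheme, Phone Allowance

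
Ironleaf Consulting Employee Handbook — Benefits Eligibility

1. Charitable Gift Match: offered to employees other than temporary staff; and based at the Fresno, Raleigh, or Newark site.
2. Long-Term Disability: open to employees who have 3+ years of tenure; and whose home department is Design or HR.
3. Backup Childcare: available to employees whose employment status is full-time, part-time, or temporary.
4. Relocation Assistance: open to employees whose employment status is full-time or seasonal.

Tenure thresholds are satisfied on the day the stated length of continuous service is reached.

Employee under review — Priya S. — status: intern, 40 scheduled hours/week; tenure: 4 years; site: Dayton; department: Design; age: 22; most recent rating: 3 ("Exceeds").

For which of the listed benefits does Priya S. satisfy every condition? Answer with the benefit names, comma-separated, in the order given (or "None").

Long-Term Disability

Charitable Gift Match — status intern ✓ (not excluded); site Dayton ✗ (not Fresno, Raleigh, or Newark) → not eligible.
Long-Term Disability — service 4 years ≥ 3 years ✓; dept Design ✓ → eligible.
Backup Childcare — status intern ✗ (requires full-time, part-time, or temporary) → not eligible.
Relocation Assistance — status intern ✗ (requires full-time or seasonal) → not eligible.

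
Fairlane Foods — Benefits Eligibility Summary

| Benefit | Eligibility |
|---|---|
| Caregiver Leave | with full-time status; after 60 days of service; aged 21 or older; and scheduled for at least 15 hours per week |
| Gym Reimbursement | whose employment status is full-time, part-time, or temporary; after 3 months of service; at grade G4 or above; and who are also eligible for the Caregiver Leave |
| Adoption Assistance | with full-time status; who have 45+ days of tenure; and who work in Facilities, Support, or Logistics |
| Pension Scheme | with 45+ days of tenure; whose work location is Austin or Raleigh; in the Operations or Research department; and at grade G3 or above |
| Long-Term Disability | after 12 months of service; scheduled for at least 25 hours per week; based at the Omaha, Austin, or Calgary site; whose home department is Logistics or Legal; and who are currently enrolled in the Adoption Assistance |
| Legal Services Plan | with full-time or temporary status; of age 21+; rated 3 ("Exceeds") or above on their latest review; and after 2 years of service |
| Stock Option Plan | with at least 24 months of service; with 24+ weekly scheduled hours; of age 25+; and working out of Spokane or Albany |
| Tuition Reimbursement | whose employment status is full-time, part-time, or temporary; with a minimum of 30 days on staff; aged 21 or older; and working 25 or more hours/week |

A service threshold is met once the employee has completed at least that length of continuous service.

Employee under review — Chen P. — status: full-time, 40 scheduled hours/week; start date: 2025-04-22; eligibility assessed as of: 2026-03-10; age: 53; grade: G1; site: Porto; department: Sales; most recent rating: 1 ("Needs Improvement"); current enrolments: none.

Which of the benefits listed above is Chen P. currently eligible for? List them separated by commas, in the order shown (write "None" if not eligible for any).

Service from 2025-04-22 to 2026-03-10: 322 days.
Caregiver Leave — status full-time ✓; service 322 days ≥ 60 days ✓; age 53 ≥ 21 ✓; 40 hrs/wk ≥ 15 ✓ → eligible.
Gym Reimbursement — status full-time ✓; service 322 days ≥ 3 months (≈90 days) ✓; grade G1 < G4 ✗ → not eligible.
Adoption Assistance — status full-time ✓; service 322 days ≥ 45 days ✓; dept Sales ✗ → not eligible.
Pension Scheme — service 322 days ≥ 45 days ✓; site Porto ✗ (not Austin or Raleigh) → not eligible.
Long-Term Disability — service 322 days < 12 months (≈360 days) ✗ → not eligible.
Legal Services Plan — status full-time ✓; age 53 ≥ 21 ✓; rating 1 < 3 ✗ → not eligible.
Stock Option Plan — service 322 days < 24 months (≈720 days) ✗ → not eligible.
Tuition Reimbursement — status full-time ✓; service 322 days ≥ 30 days ✓; age 53 ≥ 21 ✓; 40 hrs/wk ≥ 25 ✓ → eligible.

Caregiver Leave, Tuition Reimbursement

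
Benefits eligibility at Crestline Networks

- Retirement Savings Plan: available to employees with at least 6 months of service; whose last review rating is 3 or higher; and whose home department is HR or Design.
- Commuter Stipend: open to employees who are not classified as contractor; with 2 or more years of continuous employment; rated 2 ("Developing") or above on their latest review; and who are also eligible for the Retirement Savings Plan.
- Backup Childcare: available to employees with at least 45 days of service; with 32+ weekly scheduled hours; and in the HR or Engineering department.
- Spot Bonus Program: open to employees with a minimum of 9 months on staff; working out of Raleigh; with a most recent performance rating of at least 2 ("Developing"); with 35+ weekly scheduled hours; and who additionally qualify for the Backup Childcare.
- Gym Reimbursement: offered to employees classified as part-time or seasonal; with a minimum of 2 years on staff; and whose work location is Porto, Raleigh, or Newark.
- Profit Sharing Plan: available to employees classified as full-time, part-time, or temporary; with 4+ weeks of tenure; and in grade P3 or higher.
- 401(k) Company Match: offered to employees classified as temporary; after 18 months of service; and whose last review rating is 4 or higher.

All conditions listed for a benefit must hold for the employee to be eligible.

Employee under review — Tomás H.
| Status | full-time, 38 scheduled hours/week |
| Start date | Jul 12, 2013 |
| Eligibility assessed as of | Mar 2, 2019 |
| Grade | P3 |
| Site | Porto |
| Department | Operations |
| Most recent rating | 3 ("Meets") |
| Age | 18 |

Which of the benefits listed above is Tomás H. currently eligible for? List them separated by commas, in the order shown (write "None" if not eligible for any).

Service from Jul 12, 2013 to Mar 2, 2019: 2059 days.
Retirement Savings Plan — service 2059 days ≥ 6 months (≈180 days) ✓; rating 3 ≥ 3 ✓; dept Operations ✗ → not eligible.
Commuter Stipend — status full-time ✓ (not excluded); service 2059 days ≥ 2 years (≈730 days) ✓; rating 3 ≥ 2 ✓; not eligible for Retirement Savings Plan ✗ → not eligible.
Backup Childcare — service 2059 days ≥ 45 days ✓; 38 hrs/wk ≥ 32 ✓; dept Operations ✗ → not eligible.
Spot Bonus Program — service 2059 days ≥ 9 months (≈270 days) ✓; site Porto ✗ (not Raleigh) → not eligible.
Gym Reimbursement — status full-time ✗ (requires part-time or seasonal) → not eligible.
Profit Sharing Plan — status full-time ✓; service 2059 days ≥ 4 weeks (≈28 days) ✓; grade P3 ≥ P3 ✓ → eligible.
401(k) Company Match — status full-time ✗ (requires temporary) → not eligible.

Profit Sharing Plan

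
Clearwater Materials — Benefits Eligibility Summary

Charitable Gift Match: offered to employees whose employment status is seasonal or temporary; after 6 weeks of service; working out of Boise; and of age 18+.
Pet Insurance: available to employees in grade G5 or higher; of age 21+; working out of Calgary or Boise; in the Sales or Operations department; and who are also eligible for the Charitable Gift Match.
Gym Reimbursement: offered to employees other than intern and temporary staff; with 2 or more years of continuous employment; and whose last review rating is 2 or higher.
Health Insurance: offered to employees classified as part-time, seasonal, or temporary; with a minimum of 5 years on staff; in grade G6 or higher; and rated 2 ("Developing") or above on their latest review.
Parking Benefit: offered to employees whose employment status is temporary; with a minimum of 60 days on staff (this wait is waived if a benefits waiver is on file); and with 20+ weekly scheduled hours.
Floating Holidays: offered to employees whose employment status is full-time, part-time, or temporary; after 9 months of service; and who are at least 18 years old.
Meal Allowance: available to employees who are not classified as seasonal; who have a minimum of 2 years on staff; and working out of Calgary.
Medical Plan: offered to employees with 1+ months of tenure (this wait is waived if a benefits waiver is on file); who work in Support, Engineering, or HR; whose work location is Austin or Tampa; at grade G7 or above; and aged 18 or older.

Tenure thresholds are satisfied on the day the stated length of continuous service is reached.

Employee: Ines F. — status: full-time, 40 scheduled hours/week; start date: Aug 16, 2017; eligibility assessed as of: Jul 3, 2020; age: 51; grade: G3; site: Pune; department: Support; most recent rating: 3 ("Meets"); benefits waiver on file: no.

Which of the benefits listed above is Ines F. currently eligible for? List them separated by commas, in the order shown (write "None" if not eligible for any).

Gym Reimbursement, Floating Holidays

Service from Aug 16, 2017 to Jul 3, 2020: 1052 days.
Charitable Gift Match — status full-time ✗ (requires seasonal or temporary) → not eligible.
Pet Insurance — grade G3 < G5 ✗ → not eligible.
Gym Reimbursement — status full-time ✓ (not excluded); service 1052 days ≥ 2 years (≈730 days) ✓; rating 3 ≥ 2 ✓ → eligible.
Health Insurance — status full-time ✗ (requires part-time, seasonal, or temporary) → not eligible.
Parking Benefit — status full-time ✗ (requires temporary) → not eligible.
Floating Holidays — status full-time ✓; service 1052 days ≥ 9 months (≈270 days) ✓; age 51 ≥ 18 ✓ → eligible.
Meal Allowance — status full-time ✓ (not excluded); service 1052 days ≥ 2 years (≈730 days) ✓; site Pune ✗ (not Calgary) → not eligible.
Medical Plan — no waiver, service 1052 days ≥ 1 month (≈30 days) ✓; dept Support ✓; site Pune ✗ (not Austin or Tampa) → not eligible.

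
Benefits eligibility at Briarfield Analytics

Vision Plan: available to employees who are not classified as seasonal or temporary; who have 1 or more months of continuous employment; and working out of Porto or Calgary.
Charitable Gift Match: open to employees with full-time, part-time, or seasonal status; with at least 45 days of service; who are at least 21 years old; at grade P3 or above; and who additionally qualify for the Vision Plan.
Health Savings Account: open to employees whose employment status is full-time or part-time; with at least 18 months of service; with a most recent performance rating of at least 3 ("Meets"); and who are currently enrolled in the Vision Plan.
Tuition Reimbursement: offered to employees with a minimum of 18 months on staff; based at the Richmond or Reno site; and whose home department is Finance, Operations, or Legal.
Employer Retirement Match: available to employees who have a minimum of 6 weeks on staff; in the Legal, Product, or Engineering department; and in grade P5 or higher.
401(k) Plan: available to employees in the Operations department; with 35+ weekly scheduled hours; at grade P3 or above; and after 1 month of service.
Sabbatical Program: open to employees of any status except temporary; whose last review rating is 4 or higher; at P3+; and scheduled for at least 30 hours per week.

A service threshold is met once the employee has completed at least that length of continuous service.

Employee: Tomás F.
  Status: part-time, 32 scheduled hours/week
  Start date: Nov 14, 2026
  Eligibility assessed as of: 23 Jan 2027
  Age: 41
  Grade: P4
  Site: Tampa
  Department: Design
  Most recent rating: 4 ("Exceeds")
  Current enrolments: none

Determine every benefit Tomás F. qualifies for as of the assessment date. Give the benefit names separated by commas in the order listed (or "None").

Service from Nov 14, 2026 to 23 Jan 2027: 70 days.
Vision Plan — status part-time ✓ (not excluded); service 70 days ≥ 1 month (≈30 days) ✓; site Tampa ✗ (not Porto or Calgary) → not eligible.
Charitable Gift Match — status part-time ✓; service 70 days ≥ 45 days ✓; age 41 ≥ 21 ✓; grade P4 ≥ P3 ✓; not eligible for Vision Plan ✗ → not eligible.
Health Savings Account — status part-time ✓; service 70 days < 18 months (≈540 days) ✗ → not eligible.
Tuition Reimbursement — service 70 days < 18 months (≈540 days) ✗ → not eligible.
Employer Retirement Match — service 70 days ≥ 6 weeks (≈42 days) ✓; dept Design ✗ → not eligible.
401(k) Plan — dept Design ✗ → not eligible.
Sabbatical Program — status part-time ✓ (not excluded); rating 4 ≥ 4 ✓; grade P4 ≥ P3 ✓; 32 hrs/wk ≥ 30 ✓ → eligible.

Sabbatical Program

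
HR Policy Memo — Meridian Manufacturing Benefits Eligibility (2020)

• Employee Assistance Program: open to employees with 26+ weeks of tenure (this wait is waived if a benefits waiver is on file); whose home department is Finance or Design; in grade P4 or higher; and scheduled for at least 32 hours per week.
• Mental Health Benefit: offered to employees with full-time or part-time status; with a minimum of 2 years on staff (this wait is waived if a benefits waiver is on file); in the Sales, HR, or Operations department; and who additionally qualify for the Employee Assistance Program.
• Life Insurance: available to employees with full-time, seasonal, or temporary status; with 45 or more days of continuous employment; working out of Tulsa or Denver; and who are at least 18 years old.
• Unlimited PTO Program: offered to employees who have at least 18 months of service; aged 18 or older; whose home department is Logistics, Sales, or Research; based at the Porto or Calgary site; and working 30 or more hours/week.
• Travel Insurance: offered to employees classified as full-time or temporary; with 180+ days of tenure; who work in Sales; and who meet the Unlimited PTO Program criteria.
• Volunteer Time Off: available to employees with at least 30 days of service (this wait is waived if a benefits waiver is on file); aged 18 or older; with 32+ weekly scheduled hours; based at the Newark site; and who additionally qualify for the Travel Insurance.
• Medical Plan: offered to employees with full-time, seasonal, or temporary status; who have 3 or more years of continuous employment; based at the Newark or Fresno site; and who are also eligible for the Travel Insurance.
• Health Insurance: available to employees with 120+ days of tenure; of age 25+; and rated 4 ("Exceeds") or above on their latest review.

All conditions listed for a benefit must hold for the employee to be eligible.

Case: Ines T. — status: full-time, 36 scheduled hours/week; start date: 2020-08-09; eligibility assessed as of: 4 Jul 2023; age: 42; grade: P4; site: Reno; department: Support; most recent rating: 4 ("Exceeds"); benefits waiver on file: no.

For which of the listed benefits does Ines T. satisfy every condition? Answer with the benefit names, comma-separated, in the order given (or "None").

Service from 2020-08-09 to 4 Jul 2023: 1059 days.
Employee Assistance Program — no waiver, service 1059 days ≥ 26 weeks (≈182 days) ✓; dept Support ✗ → not eligible.
Mental Health Benefit — status full-time ✓; no waiver, service 1059 days ≥ 2 years (≈730 days) ✓; dept Support ✗ → not eligible.
Life Insurance — status full-time ✓; service 1059 days ≥ 45 days ✓; site Reno ✗ (not Tulsa or Denver) → not eligible.
Unlimited PTO Program — service 1059 days ≥ 18 months (≈540 days) ✓; age 42 ≥ 18 ✓; dept Support ✗ → not eligible.
Travel Insurance — status full-time ✓; service 1059 days ≥ 180 days ✓; dept Support ✗ → not eligible.
Volunteer Time Off — no waiver, service 1059 days ≥ 30 days ✓; age 42 ≥ 18 ✓; 36 hrs/wk ≥ 32 ✓; site Reno ✗ (not Newark) → not eligible.
Medical Plan — status full-time ✓; service 1059 days < 3 years (≈1095 days) ✗ → not eligible.
Health Insurance — service 1059 days ≥ 120 days ✓; age 42 ≥ 25 ✓; rating 4 ≥ 4 ✓ → eligible.

Health Insurance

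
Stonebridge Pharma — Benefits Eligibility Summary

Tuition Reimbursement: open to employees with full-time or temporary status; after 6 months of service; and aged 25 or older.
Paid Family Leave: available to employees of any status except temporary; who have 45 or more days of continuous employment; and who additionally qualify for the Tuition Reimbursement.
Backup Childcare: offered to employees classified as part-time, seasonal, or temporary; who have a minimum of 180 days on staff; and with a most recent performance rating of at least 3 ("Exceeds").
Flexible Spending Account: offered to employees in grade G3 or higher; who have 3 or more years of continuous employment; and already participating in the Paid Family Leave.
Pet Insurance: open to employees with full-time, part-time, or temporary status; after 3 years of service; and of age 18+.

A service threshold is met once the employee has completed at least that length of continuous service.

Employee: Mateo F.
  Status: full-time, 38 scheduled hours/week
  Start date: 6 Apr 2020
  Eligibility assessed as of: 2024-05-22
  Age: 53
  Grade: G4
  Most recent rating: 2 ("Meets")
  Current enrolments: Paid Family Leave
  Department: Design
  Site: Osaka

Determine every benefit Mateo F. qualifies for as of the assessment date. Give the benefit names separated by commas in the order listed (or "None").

Tuition Reimbursement, Paid Family Leave, Flexible Spending Account, Pet Insurance

Service from 6 Apr 2020 to 2024-05-22: 1507 days.
Tuition Reimbursement — status full-time ✓; service 1507 days ≥ 6 months (≈180 days) ✓; age 53 ≥ 25 ✓ → eligible.
Paid Family Leave — status full-time ✓ (not excluded); service 1507 days ≥ 45 days ✓; eligible for Tuition Reimbursement ✓ → eligible.
Backup Childcare — status full-time ✗ (requires part-time, seasonal, or temporary) → not eligible.
Flexible Spending Account — grade G4 ≥ G3 ✓; service 1507 days ≥ 3 years (≈1095 days) ✓; enrolled in Paid Family Leave ✓ → eligible.
Pet Insurance — status full-time ✓; service 1507 days ≥ 3 years (≈1095 days) ✓; age 53 ≥ 18 ✓ → eligible.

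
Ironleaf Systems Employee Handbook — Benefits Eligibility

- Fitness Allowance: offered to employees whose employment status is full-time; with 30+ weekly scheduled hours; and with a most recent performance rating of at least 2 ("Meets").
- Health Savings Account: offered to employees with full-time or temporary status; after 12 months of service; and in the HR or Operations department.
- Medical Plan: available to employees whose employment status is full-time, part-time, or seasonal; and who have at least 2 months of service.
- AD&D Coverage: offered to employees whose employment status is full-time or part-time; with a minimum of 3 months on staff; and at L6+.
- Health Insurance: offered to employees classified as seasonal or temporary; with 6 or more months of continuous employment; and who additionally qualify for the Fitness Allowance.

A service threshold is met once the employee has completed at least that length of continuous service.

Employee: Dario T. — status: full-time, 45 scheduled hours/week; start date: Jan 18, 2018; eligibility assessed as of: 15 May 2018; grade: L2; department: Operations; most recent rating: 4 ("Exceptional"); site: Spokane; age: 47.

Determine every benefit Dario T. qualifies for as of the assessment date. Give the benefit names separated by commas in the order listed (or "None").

Service from Jan 18, 2018 to 15 May 2018: 117 days.
Fitness Allowance — status full-time ✓; 45 hrs/wk ≥ 30 ✓; rating 4 ≥ 2 ✓ → eligible.
Health Savings Account — status full-time ✓; service 117 days < 12 months (≈360 days) ✗ → not eligible.
Medical Plan — status full-time ✓; service 117 days ≥ 2 months (≈60 days) ✓ → eligible.
AD&D Coverage — status full-time ✓; service 117 days ≥ 3 months (≈90 days) ✓; grade L2 < L6 ✗ → not eligible.
Health Insurance — status full-time ✗ (requires seasonal or temporary) → not eligible.

Fitness Allowance, Medical Plan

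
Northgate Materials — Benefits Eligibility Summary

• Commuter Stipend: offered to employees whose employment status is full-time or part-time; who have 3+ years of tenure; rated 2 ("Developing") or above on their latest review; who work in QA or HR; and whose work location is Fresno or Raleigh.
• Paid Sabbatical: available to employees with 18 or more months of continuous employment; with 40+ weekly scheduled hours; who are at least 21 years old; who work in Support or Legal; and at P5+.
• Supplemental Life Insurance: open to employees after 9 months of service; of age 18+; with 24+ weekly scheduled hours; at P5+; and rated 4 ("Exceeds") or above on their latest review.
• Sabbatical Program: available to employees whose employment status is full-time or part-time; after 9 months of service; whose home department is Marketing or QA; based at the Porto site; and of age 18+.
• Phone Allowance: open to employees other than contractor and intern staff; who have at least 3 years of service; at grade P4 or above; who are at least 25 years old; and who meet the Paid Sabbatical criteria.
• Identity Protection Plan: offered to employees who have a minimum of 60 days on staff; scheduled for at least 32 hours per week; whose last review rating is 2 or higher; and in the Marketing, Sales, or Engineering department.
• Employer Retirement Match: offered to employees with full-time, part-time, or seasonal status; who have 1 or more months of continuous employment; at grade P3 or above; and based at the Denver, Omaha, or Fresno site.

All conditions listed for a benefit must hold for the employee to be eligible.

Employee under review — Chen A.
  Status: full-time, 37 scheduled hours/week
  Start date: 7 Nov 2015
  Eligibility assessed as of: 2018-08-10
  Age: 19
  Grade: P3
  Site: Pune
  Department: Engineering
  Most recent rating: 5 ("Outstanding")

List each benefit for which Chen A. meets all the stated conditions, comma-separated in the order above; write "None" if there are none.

Service from 7 Nov 2015 to 2018-08-10: 1007 days.
Commuter Stipend — status full-time ✓; service 1007 days < 3 years (≈1095 days) ✗ → not eligible.
Paid Sabbatical — service 1007 days ≥ 18 months (≈540 days) ✓; 37 hrs/wk < 40 ✗ → not eligible.
Supplemental Life Insurance — service 1007 days ≥ 9 months (≈270 days) ✓; age 19 ≥ 18 ✓; 37 hrs/wk ≥ 24 ✓; grade P3 < P5 ✗ → not eligible.
Sabbatical Program — status full-time ✓; service 1007 days ≥ 9 months (≈270 days) ✓; dept Engineering ✗ → not eligible.
Phone Allowance — status full-time ✓ (not excluded); service 1007 days < 3 years (≈1095 days) ✗ → not eligible.
Identity Protection Plan — service 1007 days ≥ 60 days ✓; 37 hrs/wk ≥ 32 ✓; rating 5 ≥ 2 ✓; dept Engineering ✓ → eligible.
Employer Retirement Match — status full-time ✓; service 1007 days ≥ 1 month (≈30 days) ✓; grade P3 ≥ P3 ✓; site Pune ✗ (not Denver, Omaha, or Fresno) → not eligible.

Identity Protection Plan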